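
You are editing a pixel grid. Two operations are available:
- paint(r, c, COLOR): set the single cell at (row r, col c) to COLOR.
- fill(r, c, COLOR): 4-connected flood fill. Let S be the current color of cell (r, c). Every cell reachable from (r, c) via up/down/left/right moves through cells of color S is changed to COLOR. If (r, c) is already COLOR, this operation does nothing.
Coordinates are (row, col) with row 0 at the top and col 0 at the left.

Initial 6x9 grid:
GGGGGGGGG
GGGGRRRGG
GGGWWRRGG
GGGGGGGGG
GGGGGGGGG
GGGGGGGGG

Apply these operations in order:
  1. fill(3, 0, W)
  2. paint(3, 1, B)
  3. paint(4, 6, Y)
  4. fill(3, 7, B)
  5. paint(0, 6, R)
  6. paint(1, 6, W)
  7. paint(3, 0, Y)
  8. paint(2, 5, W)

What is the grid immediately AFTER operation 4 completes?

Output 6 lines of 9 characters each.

After op 1 fill(3,0,W) [47 cells changed]:
WWWWWWWWW
WWWWRRRWW
WWWWWRRWW
WWWWWWWWW
WWWWWWWWW
WWWWWWWWW
After op 2 paint(3,1,B):
WWWWWWWWW
WWWWRRRWW
WWWWWRRWW
WBWWWWWWW
WWWWWWWWW
WWWWWWWWW
After op 3 paint(4,6,Y):
WWWWWWWWW
WWWWRRRWW
WWWWWRRWW
WBWWWWWWW
WWWWWWYWW
WWWWWWWWW
After op 4 fill(3,7,B) [47 cells changed]:
BBBBBBBBB
BBBBRRRBB
BBBBBRRBB
BBBBBBBBB
BBBBBBYBB
BBBBBBBBB

Answer: BBBBBBBBB
BBBBRRRBB
BBBBBRRBB
BBBBBBBBB
BBBBBBYBB
BBBBBBBBB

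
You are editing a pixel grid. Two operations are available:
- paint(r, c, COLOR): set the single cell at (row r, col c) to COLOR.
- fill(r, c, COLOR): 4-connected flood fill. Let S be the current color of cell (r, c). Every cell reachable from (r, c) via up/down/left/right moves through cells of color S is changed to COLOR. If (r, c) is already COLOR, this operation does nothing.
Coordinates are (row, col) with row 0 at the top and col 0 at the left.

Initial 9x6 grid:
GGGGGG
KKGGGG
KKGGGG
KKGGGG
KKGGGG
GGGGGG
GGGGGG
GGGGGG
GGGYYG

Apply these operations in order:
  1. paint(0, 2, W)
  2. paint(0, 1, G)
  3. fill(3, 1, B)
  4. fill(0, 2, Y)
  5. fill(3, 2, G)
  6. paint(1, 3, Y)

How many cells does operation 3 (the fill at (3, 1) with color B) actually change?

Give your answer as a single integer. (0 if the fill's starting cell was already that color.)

Answer: 8

Derivation:
After op 1 paint(0,2,W):
GGWGGG
KKGGGG
KKGGGG
KKGGGG
KKGGGG
GGGGGG
GGGGGG
GGGGGG
GGGYYG
After op 2 paint(0,1,G):
GGWGGG
KKGGGG
KKGGGG
KKGGGG
KKGGGG
GGGGGG
GGGGGG
GGGGGG
GGGYYG
After op 3 fill(3,1,B) [8 cells changed]:
GGWGGG
BBGGGG
BBGGGG
BBGGGG
BBGGGG
GGGGGG
GGGGGG
GGGGGG
GGGYYG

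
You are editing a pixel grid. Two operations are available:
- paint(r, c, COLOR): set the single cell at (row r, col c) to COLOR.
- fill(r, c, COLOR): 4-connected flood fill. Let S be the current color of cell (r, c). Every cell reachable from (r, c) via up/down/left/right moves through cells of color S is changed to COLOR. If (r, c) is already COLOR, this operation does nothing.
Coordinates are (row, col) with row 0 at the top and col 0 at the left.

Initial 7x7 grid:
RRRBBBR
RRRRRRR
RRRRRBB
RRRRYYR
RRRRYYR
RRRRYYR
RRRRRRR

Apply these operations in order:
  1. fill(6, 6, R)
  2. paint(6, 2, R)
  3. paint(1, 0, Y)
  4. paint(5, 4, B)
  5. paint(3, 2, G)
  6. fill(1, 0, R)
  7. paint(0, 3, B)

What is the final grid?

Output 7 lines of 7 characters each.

Answer: RRRBBBR
RRRRRRR
RRRRRBB
RRGRYYR
RRRRYYR
RRRRBYR
RRRRRRR

Derivation:
After op 1 fill(6,6,R) [0 cells changed]:
RRRBBBR
RRRRRRR
RRRRRBB
RRRRYYR
RRRRYYR
RRRRYYR
RRRRRRR
After op 2 paint(6,2,R):
RRRBBBR
RRRRRRR
RRRRRBB
RRRRYYR
RRRRYYR
RRRRYYR
RRRRRRR
After op 3 paint(1,0,Y):
RRRBBBR
YRRRRRR
RRRRRBB
RRRRYYR
RRRRYYR
RRRRYYR
RRRRRRR
After op 4 paint(5,4,B):
RRRBBBR
YRRRRRR
RRRRRBB
RRRRYYR
RRRRYYR
RRRRBYR
RRRRRRR
After op 5 paint(3,2,G):
RRRBBBR
YRRRRRR
RRRRRBB
RRGRYYR
RRRRYYR
RRRRBYR
RRRRRRR
After op 6 fill(1,0,R) [1 cells changed]:
RRRBBBR
RRRRRRR
RRRRRBB
RRGRYYR
RRRRYYR
RRRRBYR
RRRRRRR
After op 7 paint(0,3,B):
RRRBBBR
RRRRRRR
RRRRRBB
RRGRYYR
RRRRYYR
RRRRBYR
RRRRRRR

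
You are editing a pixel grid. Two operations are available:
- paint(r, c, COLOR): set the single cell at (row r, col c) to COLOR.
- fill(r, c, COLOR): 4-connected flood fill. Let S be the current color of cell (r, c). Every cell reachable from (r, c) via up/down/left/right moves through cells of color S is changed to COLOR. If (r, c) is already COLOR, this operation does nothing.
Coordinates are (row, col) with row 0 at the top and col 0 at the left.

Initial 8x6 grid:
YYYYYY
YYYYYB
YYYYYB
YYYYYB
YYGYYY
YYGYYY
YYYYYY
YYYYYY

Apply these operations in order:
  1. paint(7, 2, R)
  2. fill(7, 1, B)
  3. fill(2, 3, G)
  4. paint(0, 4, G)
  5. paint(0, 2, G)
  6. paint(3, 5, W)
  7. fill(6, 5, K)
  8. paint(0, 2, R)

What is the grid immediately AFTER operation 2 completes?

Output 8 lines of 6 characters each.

After op 1 paint(7,2,R):
YYYYYY
YYYYYB
YYYYYB
YYYYYB
YYGYYY
YYGYYY
YYYYYY
YYRYYY
After op 2 fill(7,1,B) [42 cells changed]:
BBBBBB
BBBBBB
BBBBBB
BBBBBB
BBGBBB
BBGBBB
BBBBBB
BBRBBB

Answer: BBBBBB
BBBBBB
BBBBBB
BBBBBB
BBGBBB
BBGBBB
BBBBBB
BBRBBB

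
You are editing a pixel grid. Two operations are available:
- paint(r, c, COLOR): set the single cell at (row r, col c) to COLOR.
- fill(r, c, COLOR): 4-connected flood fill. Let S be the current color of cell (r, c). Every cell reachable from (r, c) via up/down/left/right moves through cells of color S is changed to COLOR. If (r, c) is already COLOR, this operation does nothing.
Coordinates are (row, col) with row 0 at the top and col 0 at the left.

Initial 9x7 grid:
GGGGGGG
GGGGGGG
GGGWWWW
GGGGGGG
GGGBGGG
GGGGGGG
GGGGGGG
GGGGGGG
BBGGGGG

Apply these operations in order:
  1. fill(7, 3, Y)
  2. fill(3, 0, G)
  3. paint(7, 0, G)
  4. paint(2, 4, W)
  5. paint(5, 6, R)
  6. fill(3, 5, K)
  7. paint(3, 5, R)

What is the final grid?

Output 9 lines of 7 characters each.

Answer: KKKKKKK
KKKKKKK
KKKWWWW
KKKKKRK
KKKBKKK
KKKKKKR
KKKKKKK
KKKKKKK
BBKKKKK

Derivation:
After op 1 fill(7,3,Y) [56 cells changed]:
YYYYYYY
YYYYYYY
YYYWWWW
YYYYYYY
YYYBYYY
YYYYYYY
YYYYYYY
YYYYYYY
BBYYYYY
After op 2 fill(3,0,G) [56 cells changed]:
GGGGGGG
GGGGGGG
GGGWWWW
GGGGGGG
GGGBGGG
GGGGGGG
GGGGGGG
GGGGGGG
BBGGGGG
After op 3 paint(7,0,G):
GGGGGGG
GGGGGGG
GGGWWWW
GGGGGGG
GGGBGGG
GGGGGGG
GGGGGGG
GGGGGGG
BBGGGGG
After op 4 paint(2,4,W):
GGGGGGG
GGGGGGG
GGGWWWW
GGGGGGG
GGGBGGG
GGGGGGG
GGGGGGG
GGGGGGG
BBGGGGG
After op 5 paint(5,6,R):
GGGGGGG
GGGGGGG
GGGWWWW
GGGGGGG
GGGBGGG
GGGGGGR
GGGGGGG
GGGGGGG
BBGGGGG
After op 6 fill(3,5,K) [55 cells changed]:
KKKKKKK
KKKKKKK
KKKWWWW
KKKKKKK
KKKBKKK
KKKKKKR
KKKKKKK
KKKKKKK
BBKKKKK
After op 7 paint(3,5,R):
KKKKKKK
KKKKKKK
KKKWWWW
KKKKKRK
KKKBKKK
KKKKKKR
KKKKKKK
KKKKKKK
BBKKKKK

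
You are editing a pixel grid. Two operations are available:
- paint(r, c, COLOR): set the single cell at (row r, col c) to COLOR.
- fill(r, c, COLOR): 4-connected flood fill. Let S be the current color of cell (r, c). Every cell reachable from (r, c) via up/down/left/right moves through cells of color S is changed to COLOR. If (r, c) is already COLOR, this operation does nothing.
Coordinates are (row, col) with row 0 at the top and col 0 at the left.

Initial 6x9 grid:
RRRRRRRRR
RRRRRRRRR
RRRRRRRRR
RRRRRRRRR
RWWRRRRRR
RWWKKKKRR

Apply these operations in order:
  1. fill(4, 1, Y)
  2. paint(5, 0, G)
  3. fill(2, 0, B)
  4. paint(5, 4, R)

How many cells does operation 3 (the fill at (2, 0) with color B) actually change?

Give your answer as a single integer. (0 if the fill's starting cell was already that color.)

After op 1 fill(4,1,Y) [4 cells changed]:
RRRRRRRRR
RRRRRRRRR
RRRRRRRRR
RRRRRRRRR
RYYRRRRRR
RYYKKKKRR
After op 2 paint(5,0,G):
RRRRRRRRR
RRRRRRRRR
RRRRRRRRR
RRRRRRRRR
RYYRRRRRR
GYYKKKKRR
After op 3 fill(2,0,B) [45 cells changed]:
BBBBBBBBB
BBBBBBBBB
BBBBBBBBB
BBBBBBBBB
BYYBBBBBB
GYYKKKKBB

Answer: 45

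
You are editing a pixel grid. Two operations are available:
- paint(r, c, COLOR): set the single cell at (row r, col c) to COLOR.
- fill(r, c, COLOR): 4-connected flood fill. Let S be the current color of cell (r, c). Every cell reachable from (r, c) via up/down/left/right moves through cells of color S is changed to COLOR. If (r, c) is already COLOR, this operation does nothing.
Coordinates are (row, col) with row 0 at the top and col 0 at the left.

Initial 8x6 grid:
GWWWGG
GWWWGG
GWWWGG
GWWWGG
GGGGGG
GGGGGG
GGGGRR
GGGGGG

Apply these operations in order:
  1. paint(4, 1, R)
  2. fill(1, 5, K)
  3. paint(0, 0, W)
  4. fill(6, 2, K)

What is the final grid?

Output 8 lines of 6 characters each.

Answer: WWWWKK
KWWWKK
KWWWKK
KWWWKK
KRKKKK
KKKKKK
KKKKRR
KKKKKK

Derivation:
After op 1 paint(4,1,R):
GWWWGG
GWWWGG
GWWWGG
GWWWGG
GRGGGG
GGGGGG
GGGGRR
GGGGGG
After op 2 fill(1,5,K) [33 cells changed]:
KWWWKK
KWWWKK
KWWWKK
KWWWKK
KRKKKK
KKKKKK
KKKKRR
KKKKKK
After op 3 paint(0,0,W):
WWWWKK
KWWWKK
KWWWKK
KWWWKK
KRKKKK
KKKKKK
KKKKRR
KKKKKK
After op 4 fill(6,2,K) [0 cells changed]:
WWWWKK
KWWWKK
KWWWKK
KWWWKK
KRKKKK
KKKKKK
KKKKRR
KKKKKK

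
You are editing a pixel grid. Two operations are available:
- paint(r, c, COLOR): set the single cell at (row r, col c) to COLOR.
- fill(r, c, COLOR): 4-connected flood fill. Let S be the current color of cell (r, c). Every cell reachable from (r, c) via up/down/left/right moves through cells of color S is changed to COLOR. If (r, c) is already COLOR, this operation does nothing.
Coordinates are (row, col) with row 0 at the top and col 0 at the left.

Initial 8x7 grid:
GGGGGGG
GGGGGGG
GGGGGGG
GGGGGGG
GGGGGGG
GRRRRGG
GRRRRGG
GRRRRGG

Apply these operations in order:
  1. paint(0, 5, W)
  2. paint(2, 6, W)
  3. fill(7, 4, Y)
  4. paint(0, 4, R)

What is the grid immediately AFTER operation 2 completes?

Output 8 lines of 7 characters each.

Answer: GGGGGWG
GGGGGGG
GGGGGGW
GGGGGGG
GGGGGGG
GRRRRGG
GRRRRGG
GRRRRGG

Derivation:
After op 1 paint(0,5,W):
GGGGGWG
GGGGGGG
GGGGGGG
GGGGGGG
GGGGGGG
GRRRRGG
GRRRRGG
GRRRRGG
After op 2 paint(2,6,W):
GGGGGWG
GGGGGGG
GGGGGGW
GGGGGGG
GGGGGGG
GRRRRGG
GRRRRGG
GRRRRGG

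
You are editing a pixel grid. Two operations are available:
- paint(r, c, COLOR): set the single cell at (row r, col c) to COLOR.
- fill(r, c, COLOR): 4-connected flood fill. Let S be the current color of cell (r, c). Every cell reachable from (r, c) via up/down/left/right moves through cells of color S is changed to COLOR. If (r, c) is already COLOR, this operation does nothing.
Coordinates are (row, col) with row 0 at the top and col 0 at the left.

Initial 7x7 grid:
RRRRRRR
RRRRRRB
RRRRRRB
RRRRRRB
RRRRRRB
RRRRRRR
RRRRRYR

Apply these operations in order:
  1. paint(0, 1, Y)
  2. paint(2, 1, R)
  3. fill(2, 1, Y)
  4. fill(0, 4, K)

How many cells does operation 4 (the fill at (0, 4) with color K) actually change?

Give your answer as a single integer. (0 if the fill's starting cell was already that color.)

After op 1 paint(0,1,Y):
RYRRRRR
RRRRRRB
RRRRRRB
RRRRRRB
RRRRRRB
RRRRRRR
RRRRRYR
After op 2 paint(2,1,R):
RYRRRRR
RRRRRRB
RRRRRRB
RRRRRRB
RRRRRRB
RRRRRRR
RRRRRYR
After op 3 fill(2,1,Y) [43 cells changed]:
YYYYYYY
YYYYYYB
YYYYYYB
YYYYYYB
YYYYYYB
YYYYYYY
YYYYYYY
After op 4 fill(0,4,K) [45 cells changed]:
KKKKKKK
KKKKKKB
KKKKKKB
KKKKKKB
KKKKKKB
KKKKKKK
KKKKKKK

Answer: 45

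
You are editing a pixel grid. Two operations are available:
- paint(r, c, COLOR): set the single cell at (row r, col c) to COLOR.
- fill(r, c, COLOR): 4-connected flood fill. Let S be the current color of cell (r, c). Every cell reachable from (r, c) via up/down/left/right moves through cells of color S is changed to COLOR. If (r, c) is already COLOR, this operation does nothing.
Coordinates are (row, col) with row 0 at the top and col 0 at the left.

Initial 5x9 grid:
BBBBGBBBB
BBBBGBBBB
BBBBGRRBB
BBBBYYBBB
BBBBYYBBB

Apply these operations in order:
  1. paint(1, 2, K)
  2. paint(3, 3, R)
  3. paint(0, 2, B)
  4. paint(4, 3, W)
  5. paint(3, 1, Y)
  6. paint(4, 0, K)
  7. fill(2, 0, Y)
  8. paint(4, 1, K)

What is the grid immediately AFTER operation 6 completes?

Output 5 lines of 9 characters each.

Answer: BBBBGBBBB
BBKBGBBBB
BBBBGRRBB
BYBRYYBBB
KBBWYYBBB

Derivation:
After op 1 paint(1,2,K):
BBBBGBBBB
BBKBGBBBB
BBBBGRRBB
BBBBYYBBB
BBBBYYBBB
After op 2 paint(3,3,R):
BBBBGBBBB
BBKBGBBBB
BBBBGRRBB
BBBRYYBBB
BBBBYYBBB
After op 3 paint(0,2,B):
BBBBGBBBB
BBKBGBBBB
BBBBGRRBB
BBBRYYBBB
BBBBYYBBB
After op 4 paint(4,3,W):
BBBBGBBBB
BBKBGBBBB
BBBBGRRBB
BBBRYYBBB
BBBWYYBBB
After op 5 paint(3,1,Y):
BBBBGBBBB
BBKBGBBBB
BBBBGRRBB
BYBRYYBBB
BBBWYYBBB
After op 6 paint(4,0,K):
BBBBGBBBB
BBKBGBBBB
BBBBGRRBB
BYBRYYBBB
KBBWYYBBB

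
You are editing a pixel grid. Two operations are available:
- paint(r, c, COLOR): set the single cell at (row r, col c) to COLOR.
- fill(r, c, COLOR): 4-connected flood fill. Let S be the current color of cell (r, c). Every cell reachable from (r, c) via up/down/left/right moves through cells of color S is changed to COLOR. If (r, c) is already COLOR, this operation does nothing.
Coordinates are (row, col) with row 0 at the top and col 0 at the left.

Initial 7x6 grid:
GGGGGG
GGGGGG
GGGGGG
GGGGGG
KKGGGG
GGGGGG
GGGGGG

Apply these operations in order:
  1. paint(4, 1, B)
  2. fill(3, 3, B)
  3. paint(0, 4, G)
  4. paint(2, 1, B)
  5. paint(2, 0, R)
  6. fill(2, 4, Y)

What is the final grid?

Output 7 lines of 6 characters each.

Answer: YYYYGY
YYYYYY
RYYYYY
YYYYYY
KYYYYY
YYYYYY
YYYYYY

Derivation:
After op 1 paint(4,1,B):
GGGGGG
GGGGGG
GGGGGG
GGGGGG
KBGGGG
GGGGGG
GGGGGG
After op 2 fill(3,3,B) [40 cells changed]:
BBBBBB
BBBBBB
BBBBBB
BBBBBB
KBBBBB
BBBBBB
BBBBBB
After op 3 paint(0,4,G):
BBBBGB
BBBBBB
BBBBBB
BBBBBB
KBBBBB
BBBBBB
BBBBBB
After op 4 paint(2,1,B):
BBBBGB
BBBBBB
BBBBBB
BBBBBB
KBBBBB
BBBBBB
BBBBBB
After op 5 paint(2,0,R):
BBBBGB
BBBBBB
RBBBBB
BBBBBB
KBBBBB
BBBBBB
BBBBBB
After op 6 fill(2,4,Y) [39 cells changed]:
YYYYGY
YYYYYY
RYYYYY
YYYYYY
KYYYYY
YYYYYY
YYYYYY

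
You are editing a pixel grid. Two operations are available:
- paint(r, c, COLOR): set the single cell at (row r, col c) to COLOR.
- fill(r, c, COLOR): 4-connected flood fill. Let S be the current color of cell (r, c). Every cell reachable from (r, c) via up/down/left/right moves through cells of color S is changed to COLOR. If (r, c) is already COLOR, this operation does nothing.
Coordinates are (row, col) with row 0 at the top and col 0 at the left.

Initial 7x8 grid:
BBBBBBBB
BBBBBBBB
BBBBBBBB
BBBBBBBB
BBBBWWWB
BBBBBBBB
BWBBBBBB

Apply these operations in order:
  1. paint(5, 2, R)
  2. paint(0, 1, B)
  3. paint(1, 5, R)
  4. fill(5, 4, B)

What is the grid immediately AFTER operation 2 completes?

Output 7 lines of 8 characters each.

After op 1 paint(5,2,R):
BBBBBBBB
BBBBBBBB
BBBBBBBB
BBBBBBBB
BBBBWWWB
BBRBBBBB
BWBBBBBB
After op 2 paint(0,1,B):
BBBBBBBB
BBBBBBBB
BBBBBBBB
BBBBBBBB
BBBBWWWB
BBRBBBBB
BWBBBBBB

Answer: BBBBBBBB
BBBBBBBB
BBBBBBBB
BBBBBBBB
BBBBWWWB
BBRBBBBB
BWBBBBBB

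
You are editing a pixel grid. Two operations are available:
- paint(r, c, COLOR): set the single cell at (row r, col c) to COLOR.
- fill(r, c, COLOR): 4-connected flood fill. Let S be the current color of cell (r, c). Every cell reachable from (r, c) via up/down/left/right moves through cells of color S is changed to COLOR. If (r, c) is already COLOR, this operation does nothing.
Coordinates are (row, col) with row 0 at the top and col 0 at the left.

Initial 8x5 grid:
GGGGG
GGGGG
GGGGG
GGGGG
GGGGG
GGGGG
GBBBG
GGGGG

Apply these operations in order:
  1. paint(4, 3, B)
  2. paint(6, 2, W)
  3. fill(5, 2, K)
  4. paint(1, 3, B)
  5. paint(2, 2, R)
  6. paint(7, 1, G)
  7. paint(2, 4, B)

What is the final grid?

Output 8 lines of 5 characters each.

After op 1 paint(4,3,B):
GGGGG
GGGGG
GGGGG
GGGGG
GGGBG
GGGGG
GBBBG
GGGGG
After op 2 paint(6,2,W):
GGGGG
GGGGG
GGGGG
GGGGG
GGGBG
GGGGG
GBWBG
GGGGG
After op 3 fill(5,2,K) [36 cells changed]:
KKKKK
KKKKK
KKKKK
KKKKK
KKKBK
KKKKK
KBWBK
KKKKK
After op 4 paint(1,3,B):
KKKKK
KKKBK
KKKKK
KKKKK
KKKBK
KKKKK
KBWBK
KKKKK
After op 5 paint(2,2,R):
KKKKK
KKKBK
KKRKK
KKKKK
KKKBK
KKKKK
KBWBK
KKKKK
After op 6 paint(7,1,G):
KKKKK
KKKBK
KKRKK
KKKKK
KKKBK
KKKKK
KBWBK
KGKKK
After op 7 paint(2,4,B):
KKKKK
KKKBK
KKRKB
KKKKK
KKKBK
KKKKK
KBWBK
KGKKK

Answer: KKKKK
KKKBK
KKRKB
KKKKK
KKKBK
KKKKK
KBWBK
KGKKK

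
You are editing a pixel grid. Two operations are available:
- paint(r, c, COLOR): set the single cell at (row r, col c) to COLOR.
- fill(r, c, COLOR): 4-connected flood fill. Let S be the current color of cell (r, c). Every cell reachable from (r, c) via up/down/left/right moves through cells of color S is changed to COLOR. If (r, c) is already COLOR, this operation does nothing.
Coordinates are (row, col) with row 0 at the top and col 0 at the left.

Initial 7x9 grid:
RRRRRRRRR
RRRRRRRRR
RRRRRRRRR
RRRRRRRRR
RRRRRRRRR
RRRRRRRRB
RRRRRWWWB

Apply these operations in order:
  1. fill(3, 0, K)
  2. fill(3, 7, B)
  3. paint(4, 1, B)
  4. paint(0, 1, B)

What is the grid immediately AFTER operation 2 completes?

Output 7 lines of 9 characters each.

Answer: BBBBBBBBB
BBBBBBBBB
BBBBBBBBB
BBBBBBBBB
BBBBBBBBB
BBBBBBBBB
BBBBBWWWB

Derivation:
After op 1 fill(3,0,K) [58 cells changed]:
KKKKKKKKK
KKKKKKKKK
KKKKKKKKK
KKKKKKKKK
KKKKKKKKK
KKKKKKKKB
KKKKKWWWB
After op 2 fill(3,7,B) [58 cells changed]:
BBBBBBBBB
BBBBBBBBB
BBBBBBBBB
BBBBBBBBB
BBBBBBBBB
BBBBBBBBB
BBBBBWWWB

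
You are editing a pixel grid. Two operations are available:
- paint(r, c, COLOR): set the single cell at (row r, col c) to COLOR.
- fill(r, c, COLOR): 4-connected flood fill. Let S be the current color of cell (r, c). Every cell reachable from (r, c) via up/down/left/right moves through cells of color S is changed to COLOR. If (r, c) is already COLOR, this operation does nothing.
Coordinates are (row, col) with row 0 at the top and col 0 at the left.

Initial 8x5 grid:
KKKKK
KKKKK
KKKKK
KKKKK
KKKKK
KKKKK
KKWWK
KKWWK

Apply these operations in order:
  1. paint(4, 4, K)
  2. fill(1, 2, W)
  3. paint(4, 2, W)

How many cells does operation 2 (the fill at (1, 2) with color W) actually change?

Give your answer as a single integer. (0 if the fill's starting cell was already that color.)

After op 1 paint(4,4,K):
KKKKK
KKKKK
KKKKK
KKKKK
KKKKK
KKKKK
KKWWK
KKWWK
After op 2 fill(1,2,W) [36 cells changed]:
WWWWW
WWWWW
WWWWW
WWWWW
WWWWW
WWWWW
WWWWW
WWWWW

Answer: 36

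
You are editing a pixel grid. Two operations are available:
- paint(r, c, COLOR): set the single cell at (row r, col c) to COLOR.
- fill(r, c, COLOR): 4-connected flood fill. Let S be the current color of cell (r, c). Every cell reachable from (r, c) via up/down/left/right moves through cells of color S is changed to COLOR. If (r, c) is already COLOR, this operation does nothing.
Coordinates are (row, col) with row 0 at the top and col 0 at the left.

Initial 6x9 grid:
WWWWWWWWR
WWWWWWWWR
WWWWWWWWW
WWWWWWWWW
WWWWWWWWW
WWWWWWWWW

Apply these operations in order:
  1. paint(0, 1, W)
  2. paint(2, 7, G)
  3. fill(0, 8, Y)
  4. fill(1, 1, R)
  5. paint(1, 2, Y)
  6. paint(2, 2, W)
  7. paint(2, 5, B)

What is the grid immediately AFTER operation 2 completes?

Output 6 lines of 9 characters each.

Answer: WWWWWWWWR
WWWWWWWWR
WWWWWWWGW
WWWWWWWWW
WWWWWWWWW
WWWWWWWWW

Derivation:
After op 1 paint(0,1,W):
WWWWWWWWR
WWWWWWWWR
WWWWWWWWW
WWWWWWWWW
WWWWWWWWW
WWWWWWWWW
After op 2 paint(2,7,G):
WWWWWWWWR
WWWWWWWWR
WWWWWWWGW
WWWWWWWWW
WWWWWWWWW
WWWWWWWWW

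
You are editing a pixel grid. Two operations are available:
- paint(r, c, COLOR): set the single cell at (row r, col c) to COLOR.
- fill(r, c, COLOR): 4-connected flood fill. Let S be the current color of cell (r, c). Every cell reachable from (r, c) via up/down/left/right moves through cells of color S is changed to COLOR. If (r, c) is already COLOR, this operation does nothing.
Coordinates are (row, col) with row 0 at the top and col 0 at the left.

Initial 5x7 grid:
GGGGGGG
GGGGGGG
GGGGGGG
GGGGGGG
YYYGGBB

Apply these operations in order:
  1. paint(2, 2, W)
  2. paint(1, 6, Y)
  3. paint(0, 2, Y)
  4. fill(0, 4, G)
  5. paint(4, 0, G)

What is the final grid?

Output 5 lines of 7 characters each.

After op 1 paint(2,2,W):
GGGGGGG
GGGGGGG
GGWGGGG
GGGGGGG
YYYGGBB
After op 2 paint(1,6,Y):
GGGGGGG
GGGGGGY
GGWGGGG
GGGGGGG
YYYGGBB
After op 3 paint(0,2,Y):
GGYGGGG
GGGGGGY
GGWGGGG
GGGGGGG
YYYGGBB
After op 4 fill(0,4,G) [0 cells changed]:
GGYGGGG
GGGGGGY
GGWGGGG
GGGGGGG
YYYGGBB
After op 5 paint(4,0,G):
GGYGGGG
GGGGGGY
GGWGGGG
GGGGGGG
GYYGGBB

Answer: GGYGGGG
GGGGGGY
GGWGGGG
GGGGGGG
GYYGGBB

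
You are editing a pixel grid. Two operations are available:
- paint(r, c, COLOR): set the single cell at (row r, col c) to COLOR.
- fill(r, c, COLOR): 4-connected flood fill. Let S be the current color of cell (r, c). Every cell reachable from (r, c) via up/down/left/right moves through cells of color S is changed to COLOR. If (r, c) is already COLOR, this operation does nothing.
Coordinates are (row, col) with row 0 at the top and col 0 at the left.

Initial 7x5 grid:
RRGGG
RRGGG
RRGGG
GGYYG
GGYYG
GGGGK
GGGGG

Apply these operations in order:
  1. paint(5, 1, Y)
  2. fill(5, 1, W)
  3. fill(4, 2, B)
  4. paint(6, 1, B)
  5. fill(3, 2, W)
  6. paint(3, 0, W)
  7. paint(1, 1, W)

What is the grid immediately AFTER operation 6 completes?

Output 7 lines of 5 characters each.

Answer: RRGGG
RRGGG
RRGGG
WGWWG
GGWWG
GWGGK
GBGGG

Derivation:
After op 1 paint(5,1,Y):
RRGGG
RRGGG
RRGGG
GGYYG
GGYYG
GYGGK
GGGGG
After op 2 fill(5,1,W) [1 cells changed]:
RRGGG
RRGGG
RRGGG
GGYYG
GGYYG
GWGGK
GGGGG
After op 3 fill(4,2,B) [4 cells changed]:
RRGGG
RRGGG
RRGGG
GGBBG
GGBBG
GWGGK
GGGGG
After op 4 paint(6,1,B):
RRGGG
RRGGG
RRGGG
GGBBG
GGBBG
GWGGK
GBGGG
After op 5 fill(3,2,W) [4 cells changed]:
RRGGG
RRGGG
RRGGG
GGWWG
GGWWG
GWGGK
GBGGG
After op 6 paint(3,0,W):
RRGGG
RRGGG
RRGGG
WGWWG
GGWWG
GWGGK
GBGGG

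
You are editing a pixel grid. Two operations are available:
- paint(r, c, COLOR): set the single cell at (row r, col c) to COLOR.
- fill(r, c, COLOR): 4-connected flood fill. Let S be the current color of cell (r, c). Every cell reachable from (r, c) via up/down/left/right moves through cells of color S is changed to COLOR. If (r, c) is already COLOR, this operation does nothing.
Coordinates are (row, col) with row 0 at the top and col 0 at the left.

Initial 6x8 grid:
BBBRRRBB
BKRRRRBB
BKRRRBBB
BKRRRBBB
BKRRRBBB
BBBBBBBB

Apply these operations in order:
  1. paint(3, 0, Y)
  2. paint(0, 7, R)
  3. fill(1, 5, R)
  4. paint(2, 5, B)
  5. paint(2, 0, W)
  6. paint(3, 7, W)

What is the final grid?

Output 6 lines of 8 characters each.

Answer: BBBRRRBR
BKRRRRBB
WKRRRBBB
YKRRRBBW
BKRRRBBB
BBBBBBBB

Derivation:
After op 1 paint(3,0,Y):
BBBRRRBB
BKRRRRBB
BKRRRBBB
YKRRRBBB
BKRRRBBB
BBBBBBBB
After op 2 paint(0,7,R):
BBBRRRBR
BKRRRRBB
BKRRRBBB
YKRRRBBB
BKRRRBBB
BBBBBBBB
After op 3 fill(1,5,R) [0 cells changed]:
BBBRRRBR
BKRRRRBB
BKRRRBBB
YKRRRBBB
BKRRRBBB
BBBBBBBB
After op 4 paint(2,5,B):
BBBRRRBR
BKRRRRBB
BKRRRBBB
YKRRRBBB
BKRRRBBB
BBBBBBBB
After op 5 paint(2,0,W):
BBBRRRBR
BKRRRRBB
WKRRRBBB
YKRRRBBB
BKRRRBBB
BBBBBBBB
After op 6 paint(3,7,W):
BBBRRRBR
BKRRRRBB
WKRRRBBB
YKRRRBBW
BKRRRBBB
BBBBBBBB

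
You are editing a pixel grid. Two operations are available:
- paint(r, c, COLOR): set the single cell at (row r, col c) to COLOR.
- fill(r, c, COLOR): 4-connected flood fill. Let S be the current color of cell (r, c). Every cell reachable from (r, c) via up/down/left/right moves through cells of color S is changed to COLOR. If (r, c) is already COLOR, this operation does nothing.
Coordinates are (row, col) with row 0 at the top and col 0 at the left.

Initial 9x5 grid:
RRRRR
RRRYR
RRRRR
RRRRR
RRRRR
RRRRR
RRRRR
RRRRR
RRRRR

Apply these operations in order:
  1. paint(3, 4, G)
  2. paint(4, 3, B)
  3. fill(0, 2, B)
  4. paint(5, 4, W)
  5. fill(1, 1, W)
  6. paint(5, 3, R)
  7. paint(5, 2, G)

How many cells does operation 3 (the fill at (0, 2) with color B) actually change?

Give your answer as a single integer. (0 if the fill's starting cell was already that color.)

After op 1 paint(3,4,G):
RRRRR
RRRYR
RRRRR
RRRRG
RRRRR
RRRRR
RRRRR
RRRRR
RRRRR
After op 2 paint(4,3,B):
RRRRR
RRRYR
RRRRR
RRRRG
RRRBR
RRRRR
RRRRR
RRRRR
RRRRR
After op 3 fill(0,2,B) [42 cells changed]:
BBBBB
BBBYB
BBBBB
BBBBG
BBBBB
BBBBB
BBBBB
BBBBB
BBBBB

Answer: 42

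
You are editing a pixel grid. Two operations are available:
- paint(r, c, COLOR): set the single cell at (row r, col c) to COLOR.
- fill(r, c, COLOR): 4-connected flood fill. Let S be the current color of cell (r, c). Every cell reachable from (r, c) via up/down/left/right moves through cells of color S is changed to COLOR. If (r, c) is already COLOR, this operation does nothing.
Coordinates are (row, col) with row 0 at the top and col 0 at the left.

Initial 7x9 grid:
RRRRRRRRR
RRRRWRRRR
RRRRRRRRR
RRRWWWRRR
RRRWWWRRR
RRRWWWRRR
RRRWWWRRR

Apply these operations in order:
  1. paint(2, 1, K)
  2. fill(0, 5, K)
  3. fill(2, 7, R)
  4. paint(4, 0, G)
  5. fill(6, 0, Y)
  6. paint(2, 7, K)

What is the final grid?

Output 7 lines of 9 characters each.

Answer: YYYYYYYYY
YYYYWYYYY
YYYYYYYKY
YYYWWWYYY
GYYWWWYYY
YYYWWWYYY
YYYWWWYYY

Derivation:
After op 1 paint(2,1,K):
RRRRRRRRR
RRRRWRRRR
RKRRRRRRR
RRRWWWRRR
RRRWWWRRR
RRRWWWRRR
RRRWWWRRR
After op 2 fill(0,5,K) [49 cells changed]:
KKKKKKKKK
KKKKWKKKK
KKKKKKKKK
KKKWWWKKK
KKKWWWKKK
KKKWWWKKK
KKKWWWKKK
After op 3 fill(2,7,R) [50 cells changed]:
RRRRRRRRR
RRRRWRRRR
RRRRRRRRR
RRRWWWRRR
RRRWWWRRR
RRRWWWRRR
RRRWWWRRR
After op 4 paint(4,0,G):
RRRRRRRRR
RRRRWRRRR
RRRRRRRRR
RRRWWWRRR
GRRWWWRRR
RRRWWWRRR
RRRWWWRRR
After op 5 fill(6,0,Y) [49 cells changed]:
YYYYYYYYY
YYYYWYYYY
YYYYYYYYY
YYYWWWYYY
GYYWWWYYY
YYYWWWYYY
YYYWWWYYY
After op 6 paint(2,7,K):
YYYYYYYYY
YYYYWYYYY
YYYYYYYKY
YYYWWWYYY
GYYWWWYYY
YYYWWWYYY
YYYWWWYYY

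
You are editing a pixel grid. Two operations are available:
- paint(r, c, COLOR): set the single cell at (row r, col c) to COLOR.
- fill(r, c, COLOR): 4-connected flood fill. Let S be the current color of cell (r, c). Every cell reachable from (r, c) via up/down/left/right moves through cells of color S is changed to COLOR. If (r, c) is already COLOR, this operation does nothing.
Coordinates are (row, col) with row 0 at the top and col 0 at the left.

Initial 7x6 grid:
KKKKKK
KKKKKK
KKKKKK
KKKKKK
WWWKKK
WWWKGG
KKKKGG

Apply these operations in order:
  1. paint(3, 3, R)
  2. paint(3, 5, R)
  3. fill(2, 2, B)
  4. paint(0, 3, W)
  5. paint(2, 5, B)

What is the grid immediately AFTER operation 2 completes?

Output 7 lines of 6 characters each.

Answer: KKKKKK
KKKKKK
KKKKKK
KKKRKR
WWWKKK
WWWKGG
KKKKGG

Derivation:
After op 1 paint(3,3,R):
KKKKKK
KKKKKK
KKKKKK
KKKRKK
WWWKKK
WWWKGG
KKKKGG
After op 2 paint(3,5,R):
KKKKKK
KKKKKK
KKKKKK
KKKRKR
WWWKKK
WWWKGG
KKKKGG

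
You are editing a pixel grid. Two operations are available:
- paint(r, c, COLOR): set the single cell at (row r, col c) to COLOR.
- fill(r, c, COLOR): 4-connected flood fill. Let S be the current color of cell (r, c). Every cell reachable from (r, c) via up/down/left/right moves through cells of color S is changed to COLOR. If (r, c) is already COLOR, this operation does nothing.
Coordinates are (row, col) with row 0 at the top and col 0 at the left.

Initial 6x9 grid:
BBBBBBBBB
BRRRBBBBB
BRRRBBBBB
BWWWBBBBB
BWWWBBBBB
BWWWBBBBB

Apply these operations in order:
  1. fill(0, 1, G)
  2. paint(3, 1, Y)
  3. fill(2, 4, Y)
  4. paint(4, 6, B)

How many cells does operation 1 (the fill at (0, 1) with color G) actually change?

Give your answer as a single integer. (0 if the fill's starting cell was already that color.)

Answer: 39

Derivation:
After op 1 fill(0,1,G) [39 cells changed]:
GGGGGGGGG
GRRRGGGGG
GRRRGGGGG
GWWWGGGGG
GWWWGGGGG
GWWWGGGGG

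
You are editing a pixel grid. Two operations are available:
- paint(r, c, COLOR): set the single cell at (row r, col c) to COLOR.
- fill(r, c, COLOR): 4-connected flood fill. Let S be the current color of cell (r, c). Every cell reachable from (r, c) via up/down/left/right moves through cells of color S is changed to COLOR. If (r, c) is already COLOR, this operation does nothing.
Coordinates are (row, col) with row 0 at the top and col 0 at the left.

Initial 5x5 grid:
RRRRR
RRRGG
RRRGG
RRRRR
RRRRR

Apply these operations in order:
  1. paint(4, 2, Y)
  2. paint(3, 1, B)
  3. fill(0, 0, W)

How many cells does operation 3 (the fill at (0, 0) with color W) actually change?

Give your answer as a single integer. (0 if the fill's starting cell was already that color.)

After op 1 paint(4,2,Y):
RRRRR
RRRGG
RRRGG
RRRRR
RRYRR
After op 2 paint(3,1,B):
RRRRR
RRRGG
RRRGG
RBRRR
RRYRR
After op 3 fill(0,0,W) [19 cells changed]:
WWWWW
WWWGG
WWWGG
WBWWW
WWYWW

Answer: 19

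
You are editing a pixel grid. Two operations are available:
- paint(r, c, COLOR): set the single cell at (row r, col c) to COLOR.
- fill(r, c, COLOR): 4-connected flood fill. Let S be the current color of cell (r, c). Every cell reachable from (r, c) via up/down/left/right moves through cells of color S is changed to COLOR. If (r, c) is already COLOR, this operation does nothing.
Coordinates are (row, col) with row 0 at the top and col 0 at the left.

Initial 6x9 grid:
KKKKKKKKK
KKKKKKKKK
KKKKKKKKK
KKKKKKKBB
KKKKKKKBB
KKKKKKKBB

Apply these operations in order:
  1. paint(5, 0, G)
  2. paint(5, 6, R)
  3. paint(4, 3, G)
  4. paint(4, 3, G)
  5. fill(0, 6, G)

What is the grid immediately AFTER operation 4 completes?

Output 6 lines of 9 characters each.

After op 1 paint(5,0,G):
KKKKKKKKK
KKKKKKKKK
KKKKKKKKK
KKKKKKKBB
KKKKKKKBB
GKKKKKKBB
After op 2 paint(5,6,R):
KKKKKKKKK
KKKKKKKKK
KKKKKKKKK
KKKKKKKBB
KKKKKKKBB
GKKKKKRBB
After op 3 paint(4,3,G):
KKKKKKKKK
KKKKKKKKK
KKKKKKKKK
KKKKKKKBB
KKKGKKKBB
GKKKKKRBB
After op 4 paint(4,3,G):
KKKKKKKKK
KKKKKKKKK
KKKKKKKKK
KKKKKKKBB
KKKGKKKBB
GKKKKKRBB

Answer: KKKKKKKKK
KKKKKKKKK
KKKKKKKKK
KKKKKKKBB
KKKGKKKBB
GKKKKKRBB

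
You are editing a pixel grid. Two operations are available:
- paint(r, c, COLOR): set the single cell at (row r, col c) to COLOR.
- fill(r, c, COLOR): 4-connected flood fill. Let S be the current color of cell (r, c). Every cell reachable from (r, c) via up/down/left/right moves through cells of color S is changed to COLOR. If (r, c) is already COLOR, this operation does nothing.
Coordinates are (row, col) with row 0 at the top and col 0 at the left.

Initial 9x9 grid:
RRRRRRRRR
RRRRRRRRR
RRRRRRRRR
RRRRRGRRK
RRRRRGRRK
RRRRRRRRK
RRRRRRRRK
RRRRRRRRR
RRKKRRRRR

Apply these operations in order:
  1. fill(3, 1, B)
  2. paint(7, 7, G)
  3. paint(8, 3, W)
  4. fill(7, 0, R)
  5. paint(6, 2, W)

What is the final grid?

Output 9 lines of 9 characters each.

After op 1 fill(3,1,B) [73 cells changed]:
BBBBBBBBB
BBBBBBBBB
BBBBBBBBB
BBBBBGBBK
BBBBBGBBK
BBBBBBBBK
BBBBBBBBK
BBBBBBBBB
BBKKBBBBB
After op 2 paint(7,7,G):
BBBBBBBBB
BBBBBBBBB
BBBBBBBBB
BBBBBGBBK
BBBBBGBBK
BBBBBBBBK
BBBBBBBBK
BBBBBBBGB
BBKKBBBBB
After op 3 paint(8,3,W):
BBBBBBBBB
BBBBBBBBB
BBBBBBBBB
BBBBBGBBK
BBBBBGBBK
BBBBBBBBK
BBBBBBBBK
BBBBBBBGB
BBKWBBBBB
After op 4 fill(7,0,R) [72 cells changed]:
RRRRRRRRR
RRRRRRRRR
RRRRRRRRR
RRRRRGRRK
RRRRRGRRK
RRRRRRRRK
RRRRRRRRK
RRRRRRRGR
RRKWRRRRR
After op 5 paint(6,2,W):
RRRRRRRRR
RRRRRRRRR
RRRRRRRRR
RRRRRGRRK
RRRRRGRRK
RRRRRRRRK
RRWRRRRRK
RRRRRRRGR
RRKWRRRRR

Answer: RRRRRRRRR
RRRRRRRRR
RRRRRRRRR
RRRRRGRRK
RRRRRGRRK
RRRRRRRRK
RRWRRRRRK
RRRRRRRGR
RRKWRRRRR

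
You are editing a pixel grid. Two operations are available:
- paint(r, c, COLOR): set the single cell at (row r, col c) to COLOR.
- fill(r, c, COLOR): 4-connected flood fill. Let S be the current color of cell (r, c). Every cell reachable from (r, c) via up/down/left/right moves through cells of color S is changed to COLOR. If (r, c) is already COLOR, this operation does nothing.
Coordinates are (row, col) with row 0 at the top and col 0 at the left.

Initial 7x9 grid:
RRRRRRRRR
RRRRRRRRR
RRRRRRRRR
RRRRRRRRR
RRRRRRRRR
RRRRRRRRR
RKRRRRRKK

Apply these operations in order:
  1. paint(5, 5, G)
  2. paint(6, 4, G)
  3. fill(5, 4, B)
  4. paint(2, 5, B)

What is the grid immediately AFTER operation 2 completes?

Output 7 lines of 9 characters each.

After op 1 paint(5,5,G):
RRRRRRRRR
RRRRRRRRR
RRRRRRRRR
RRRRRRRRR
RRRRRRRRR
RRRRRGRRR
RKRRRRRKK
After op 2 paint(6,4,G):
RRRRRRRRR
RRRRRRRRR
RRRRRRRRR
RRRRRRRRR
RRRRRRRRR
RRRRRGRRR
RKRRGRRKK

Answer: RRRRRRRRR
RRRRRRRRR
RRRRRRRRR
RRRRRRRRR
RRRRRRRRR
RRRRRGRRR
RKRRGRRKK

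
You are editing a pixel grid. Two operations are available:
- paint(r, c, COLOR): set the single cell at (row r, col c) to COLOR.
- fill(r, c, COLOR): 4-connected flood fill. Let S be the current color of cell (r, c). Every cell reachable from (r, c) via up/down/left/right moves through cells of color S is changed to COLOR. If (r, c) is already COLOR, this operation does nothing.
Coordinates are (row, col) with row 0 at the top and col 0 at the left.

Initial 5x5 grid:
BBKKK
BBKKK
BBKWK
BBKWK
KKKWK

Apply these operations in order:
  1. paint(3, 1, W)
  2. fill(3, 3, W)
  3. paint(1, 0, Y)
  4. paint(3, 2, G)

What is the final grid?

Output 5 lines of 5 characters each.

Answer: BBKKK
YBKKK
BBKWK
BWGWK
KKKWK

Derivation:
After op 1 paint(3,1,W):
BBKKK
BBKKK
BBKWK
BWKWK
KKKWK
After op 2 fill(3,3,W) [0 cells changed]:
BBKKK
BBKKK
BBKWK
BWKWK
KKKWK
After op 3 paint(1,0,Y):
BBKKK
YBKKK
BBKWK
BWKWK
KKKWK
After op 4 paint(3,2,G):
BBKKK
YBKKK
BBKWK
BWGWK
KKKWK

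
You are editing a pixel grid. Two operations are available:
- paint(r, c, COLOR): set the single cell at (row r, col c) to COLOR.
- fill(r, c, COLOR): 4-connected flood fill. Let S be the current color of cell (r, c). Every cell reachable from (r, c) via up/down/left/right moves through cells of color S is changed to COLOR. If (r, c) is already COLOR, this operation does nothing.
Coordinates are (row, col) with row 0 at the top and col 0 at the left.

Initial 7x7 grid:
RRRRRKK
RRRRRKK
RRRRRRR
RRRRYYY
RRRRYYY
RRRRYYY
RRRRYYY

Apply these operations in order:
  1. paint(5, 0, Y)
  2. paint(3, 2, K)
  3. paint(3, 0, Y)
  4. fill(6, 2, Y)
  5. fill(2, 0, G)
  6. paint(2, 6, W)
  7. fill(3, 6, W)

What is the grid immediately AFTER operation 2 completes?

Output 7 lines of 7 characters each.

After op 1 paint(5,0,Y):
RRRRRKK
RRRRRKK
RRRRRRR
RRRRYYY
RRRRYYY
YRRRYYY
RRRRYYY
After op 2 paint(3,2,K):
RRRRRKK
RRRRRKK
RRRRRRR
RRKRYYY
RRRRYYY
YRRRYYY
RRRRYYY

Answer: RRRRRKK
RRRRRKK
RRRRRRR
RRKRYYY
RRRRYYY
YRRRYYY
RRRRYYY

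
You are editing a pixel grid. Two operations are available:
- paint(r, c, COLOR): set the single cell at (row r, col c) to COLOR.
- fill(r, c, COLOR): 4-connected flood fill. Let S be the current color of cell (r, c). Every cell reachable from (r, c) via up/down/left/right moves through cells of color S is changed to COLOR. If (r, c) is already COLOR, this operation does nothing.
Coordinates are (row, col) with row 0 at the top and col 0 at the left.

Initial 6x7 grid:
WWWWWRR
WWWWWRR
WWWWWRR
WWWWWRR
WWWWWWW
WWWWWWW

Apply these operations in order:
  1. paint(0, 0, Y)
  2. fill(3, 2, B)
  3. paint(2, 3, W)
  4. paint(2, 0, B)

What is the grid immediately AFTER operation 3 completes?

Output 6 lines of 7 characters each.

After op 1 paint(0,0,Y):
YWWWWRR
WWWWWRR
WWWWWRR
WWWWWRR
WWWWWWW
WWWWWWW
After op 2 fill(3,2,B) [33 cells changed]:
YBBBBRR
BBBBBRR
BBBBBRR
BBBBBRR
BBBBBBB
BBBBBBB
After op 3 paint(2,3,W):
YBBBBRR
BBBBBRR
BBBWBRR
BBBBBRR
BBBBBBB
BBBBBBB

Answer: YBBBBRR
BBBBBRR
BBBWBRR
BBBBBRR
BBBBBBB
BBBBBBB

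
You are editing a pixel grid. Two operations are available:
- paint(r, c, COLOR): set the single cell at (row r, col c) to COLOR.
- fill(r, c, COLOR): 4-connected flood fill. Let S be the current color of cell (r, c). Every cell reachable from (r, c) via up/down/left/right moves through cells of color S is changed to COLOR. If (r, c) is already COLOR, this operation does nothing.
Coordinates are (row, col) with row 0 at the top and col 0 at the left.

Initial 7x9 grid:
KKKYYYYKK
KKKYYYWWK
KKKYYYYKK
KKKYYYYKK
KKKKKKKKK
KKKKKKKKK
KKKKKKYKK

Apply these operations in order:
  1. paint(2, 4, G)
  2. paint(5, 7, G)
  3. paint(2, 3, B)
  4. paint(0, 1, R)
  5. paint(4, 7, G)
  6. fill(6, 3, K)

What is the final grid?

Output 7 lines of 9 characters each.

Answer: KRKYYYYKK
KKKYYYWWK
KKKBGYYKK
KKKYYYYKK
KKKKKKKGK
KKKKKKKGK
KKKKKKYKK

Derivation:
After op 1 paint(2,4,G):
KKKYYYYKK
KKKYYYWWK
KKKYGYYKK
KKKYYYYKK
KKKKKKKKK
KKKKKKKKK
KKKKKKYKK
After op 2 paint(5,7,G):
KKKYYYYKK
KKKYYYWWK
KKKYGYYKK
KKKYYYYKK
KKKKKKKKK
KKKKKKKGK
KKKKKKYKK
After op 3 paint(2,3,B):
KKKYYYYKK
KKKYYYWWK
KKKBGYYKK
KKKYYYYKK
KKKKKKKKK
KKKKKKKGK
KKKKKKYKK
After op 4 paint(0,1,R):
KRKYYYYKK
KKKYYYWWK
KKKBGYYKK
KKKYYYYKK
KKKKKKKKK
KKKKKKKGK
KKKKKKYKK
After op 5 paint(4,7,G):
KRKYYYYKK
KKKYYYWWK
KKKBGYYKK
KKKYYYYKK
KKKKKKKGK
KKKKKKKGK
KKKKKKYKK
After op 6 fill(6,3,K) [0 cells changed]:
KRKYYYYKK
KKKYYYWWK
KKKBGYYKK
KKKYYYYKK
KKKKKKKGK
KKKKKKKGK
KKKKKKYKK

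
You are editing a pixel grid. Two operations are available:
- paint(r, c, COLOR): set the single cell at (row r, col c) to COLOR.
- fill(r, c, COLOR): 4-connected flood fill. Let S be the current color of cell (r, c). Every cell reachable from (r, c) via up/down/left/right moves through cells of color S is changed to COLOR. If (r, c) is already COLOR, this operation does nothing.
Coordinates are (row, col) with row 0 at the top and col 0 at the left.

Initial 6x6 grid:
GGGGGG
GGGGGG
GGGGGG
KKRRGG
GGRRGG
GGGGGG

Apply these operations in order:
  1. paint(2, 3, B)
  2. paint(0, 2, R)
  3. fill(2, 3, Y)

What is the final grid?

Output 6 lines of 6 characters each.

After op 1 paint(2,3,B):
GGGGGG
GGGGGG
GGGBGG
KKRRGG
GGRRGG
GGGGGG
After op 2 paint(0,2,R):
GGRGGG
GGGGGG
GGGBGG
KKRRGG
GGRRGG
GGGGGG
After op 3 fill(2,3,Y) [1 cells changed]:
GGRGGG
GGGGGG
GGGYGG
KKRRGG
GGRRGG
GGGGGG

Answer: GGRGGG
GGGGGG
GGGYGG
KKRRGG
GGRRGG
GGGGGG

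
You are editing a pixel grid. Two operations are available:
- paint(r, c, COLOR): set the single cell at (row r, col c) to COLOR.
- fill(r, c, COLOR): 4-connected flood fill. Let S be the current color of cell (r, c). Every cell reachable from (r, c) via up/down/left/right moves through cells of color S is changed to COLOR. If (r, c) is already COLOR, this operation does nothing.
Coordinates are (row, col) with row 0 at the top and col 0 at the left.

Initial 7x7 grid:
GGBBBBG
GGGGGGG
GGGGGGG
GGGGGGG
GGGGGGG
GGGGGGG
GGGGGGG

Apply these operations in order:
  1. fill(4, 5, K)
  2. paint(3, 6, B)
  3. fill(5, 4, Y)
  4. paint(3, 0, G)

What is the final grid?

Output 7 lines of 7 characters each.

After op 1 fill(4,5,K) [45 cells changed]:
KKBBBBK
KKKKKKK
KKKKKKK
KKKKKKK
KKKKKKK
KKKKKKK
KKKKKKK
After op 2 paint(3,6,B):
KKBBBBK
KKKKKKK
KKKKKKK
KKKKKKB
KKKKKKK
KKKKKKK
KKKKKKK
After op 3 fill(5,4,Y) [44 cells changed]:
YYBBBBY
YYYYYYY
YYYYYYY
YYYYYYB
YYYYYYY
YYYYYYY
YYYYYYY
After op 4 paint(3,0,G):
YYBBBBY
YYYYYYY
YYYYYYY
GYYYYYB
YYYYYYY
YYYYYYY
YYYYYYY

Answer: YYBBBBY
YYYYYYY
YYYYYYY
GYYYYYB
YYYYYYY
YYYYYYY
YYYYYYY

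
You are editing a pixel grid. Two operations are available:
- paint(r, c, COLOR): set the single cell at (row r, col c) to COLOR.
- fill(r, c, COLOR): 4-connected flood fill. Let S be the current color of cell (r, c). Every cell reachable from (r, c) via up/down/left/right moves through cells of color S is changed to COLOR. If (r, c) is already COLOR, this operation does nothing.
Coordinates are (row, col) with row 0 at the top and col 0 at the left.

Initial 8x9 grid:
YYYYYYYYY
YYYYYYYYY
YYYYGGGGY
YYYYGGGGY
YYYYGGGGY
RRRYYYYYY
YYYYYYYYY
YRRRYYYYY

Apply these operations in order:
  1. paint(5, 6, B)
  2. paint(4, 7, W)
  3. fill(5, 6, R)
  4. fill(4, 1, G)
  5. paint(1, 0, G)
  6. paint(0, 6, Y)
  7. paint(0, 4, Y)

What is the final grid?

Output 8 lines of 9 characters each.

Answer: GGGGYGYGG
GGGGGGGGG
GGGGGGGGG
GGGGGGGGG
GGGGGGGWG
RRRGGGRGG
GGGGGGGGG
GRRRGGGGG

Derivation:
After op 1 paint(5,6,B):
YYYYYYYYY
YYYYYYYYY
YYYYGGGGY
YYYYGGGGY
YYYYGGGGY
RRRYYYBYY
YYYYYYYYY
YRRRYYYYY
After op 2 paint(4,7,W):
YYYYYYYYY
YYYYYYYYY
YYYYGGGGY
YYYYGGGGY
YYYYGGGWY
RRRYYYBYY
YYYYYYYYY
YRRRYYYYY
After op 3 fill(5,6,R) [1 cells changed]:
YYYYYYYYY
YYYYYYYYY
YYYYGGGGY
YYYYGGGGY
YYYYGGGWY
RRRYYYRYY
YYYYYYYYY
YRRRYYYYY
After op 4 fill(4,1,G) [53 cells changed]:
GGGGGGGGG
GGGGGGGGG
GGGGGGGGG
GGGGGGGGG
GGGGGGGWG
RRRGGGRGG
GGGGGGGGG
GRRRGGGGG
After op 5 paint(1,0,G):
GGGGGGGGG
GGGGGGGGG
GGGGGGGGG
GGGGGGGGG
GGGGGGGWG
RRRGGGRGG
GGGGGGGGG
GRRRGGGGG
After op 6 paint(0,6,Y):
GGGGGGYGG
GGGGGGGGG
GGGGGGGGG
GGGGGGGGG
GGGGGGGWG
RRRGGGRGG
GGGGGGGGG
GRRRGGGGG
After op 7 paint(0,4,Y):
GGGGYGYGG
GGGGGGGGG
GGGGGGGGG
GGGGGGGGG
GGGGGGGWG
RRRGGGRGG
GGGGGGGGG
GRRRGGGGG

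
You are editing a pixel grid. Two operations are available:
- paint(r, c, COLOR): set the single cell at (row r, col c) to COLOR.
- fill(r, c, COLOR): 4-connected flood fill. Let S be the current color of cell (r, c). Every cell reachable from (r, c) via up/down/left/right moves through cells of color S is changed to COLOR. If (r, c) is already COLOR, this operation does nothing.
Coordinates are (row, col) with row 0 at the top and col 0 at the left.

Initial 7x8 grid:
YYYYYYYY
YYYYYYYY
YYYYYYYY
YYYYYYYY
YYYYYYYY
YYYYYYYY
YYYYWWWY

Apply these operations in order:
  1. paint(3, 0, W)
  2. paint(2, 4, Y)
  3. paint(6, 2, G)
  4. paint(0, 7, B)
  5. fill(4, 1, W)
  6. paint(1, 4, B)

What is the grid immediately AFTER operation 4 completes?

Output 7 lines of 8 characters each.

After op 1 paint(3,0,W):
YYYYYYYY
YYYYYYYY
YYYYYYYY
WYYYYYYY
YYYYYYYY
YYYYYYYY
YYYYWWWY
After op 2 paint(2,4,Y):
YYYYYYYY
YYYYYYYY
YYYYYYYY
WYYYYYYY
YYYYYYYY
YYYYYYYY
YYYYWWWY
After op 3 paint(6,2,G):
YYYYYYYY
YYYYYYYY
YYYYYYYY
WYYYYYYY
YYYYYYYY
YYYYYYYY
YYGYWWWY
After op 4 paint(0,7,B):
YYYYYYYB
YYYYYYYY
YYYYYYYY
WYYYYYYY
YYYYYYYY
YYYYYYYY
YYGYWWWY

Answer: YYYYYYYB
YYYYYYYY
YYYYYYYY
WYYYYYYY
YYYYYYYY
YYYYYYYY
YYGYWWWY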